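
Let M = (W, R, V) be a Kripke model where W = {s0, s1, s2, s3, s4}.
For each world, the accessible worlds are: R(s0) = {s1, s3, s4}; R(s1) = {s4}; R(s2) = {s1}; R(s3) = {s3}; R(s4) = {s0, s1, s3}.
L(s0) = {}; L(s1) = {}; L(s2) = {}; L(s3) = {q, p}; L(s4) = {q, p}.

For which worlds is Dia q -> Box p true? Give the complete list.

Recall that Box ψ holds at a world iff ψ holds at every accessible world, and Dia ψ holds iff ψ holds at some accessible world.
Let φ = Dia q -> Box p. Evaluate φ at each world:
  s0 (successors {s1, s3, s4}): φ is false.
  s1 (successors {s4}): φ is true.
  s2 (successors {s1}): φ is true.
  s3 (successors {s3}): φ is true.
  s4 (successors {s0, s1, s3}): φ is false.
For instance, at s4:
  At s4: Dia q is true, Box p is false, so Dia q -> Box p is false.
    At s4: Dia q requires q at some successor in {s0, s1, s3}.
      q holds at s3, so Dia q is true at s4.
    At s4: Box p requires p at every successor {s0, s1, s3}.
      p fails at s0, so Box p is false at s4.
Satisfying worlds: {s1, s2, s3}

s1, s2, s3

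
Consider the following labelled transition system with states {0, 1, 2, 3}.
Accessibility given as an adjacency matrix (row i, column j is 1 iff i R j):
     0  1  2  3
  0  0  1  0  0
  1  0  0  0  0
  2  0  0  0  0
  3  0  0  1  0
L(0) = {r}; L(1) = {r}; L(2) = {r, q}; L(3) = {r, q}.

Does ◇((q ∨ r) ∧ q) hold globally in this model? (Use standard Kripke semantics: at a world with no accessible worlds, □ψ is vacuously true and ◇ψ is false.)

Recall that ◇ψ holds at a world iff ψ holds at some accessible world.
Let φ = ◇((q ∨ r) ∧ q). Evaluate φ at each world:
  0 (successors {1}): φ is false.
  1 (successors ∅): φ is false.
  2 (successors ∅): φ is false.
  3 (successors {2}): φ is true.
Detail at 0 (counterexample):
  At 0: ◇((q ∨ r) ∧ q) requires (q ∨ r) ∧ q at some successor in {1}.
    At 1: (q ∨ r) ∧ q is false.
  So ◇((q ∨ r) ∧ q) is false at 0.

No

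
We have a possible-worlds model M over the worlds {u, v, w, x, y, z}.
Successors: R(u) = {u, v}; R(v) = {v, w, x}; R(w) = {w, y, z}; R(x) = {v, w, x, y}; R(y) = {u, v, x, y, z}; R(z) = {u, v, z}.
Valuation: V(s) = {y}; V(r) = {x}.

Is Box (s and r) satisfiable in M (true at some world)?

No

Recall that Box ψ holds at a world iff ψ holds at every accessible world, and Dia ψ holds iff ψ holds at some accessible world.
Let φ = Box (s and r). Evaluate φ at each world:
  u (successors {u, v}): φ is false.
  v (successors {v, w, x}): φ is false.
  w (successors {w, y, z}): φ is false.
  x (successors {v, w, x, y}): φ is false.
  y (successors {u, v, x, y, z}): φ is false.
  z (successors {u, v, z}): φ is false.
For instance, at v:
  At v: Box (s and r) requires s and r at every successor {v, w, x}.
    s and r fails at v, so Box (s and r) is false at v.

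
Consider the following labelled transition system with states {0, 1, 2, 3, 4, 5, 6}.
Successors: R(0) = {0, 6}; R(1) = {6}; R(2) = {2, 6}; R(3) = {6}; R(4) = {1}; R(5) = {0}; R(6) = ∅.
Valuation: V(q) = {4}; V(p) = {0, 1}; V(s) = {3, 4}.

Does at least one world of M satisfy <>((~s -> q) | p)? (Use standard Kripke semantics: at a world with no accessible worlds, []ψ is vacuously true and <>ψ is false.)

Yes

Let φ = <>((~s -> q) | p). Evaluate φ at each world:
  0 (successors {0, 6}): φ is true.
  1 (successors {6}): φ is false.
  2 (successors {2, 6}): φ is false.
  3 (successors {6}): φ is false.
  4 (successors {1}): φ is true.
  5 (successors {0}): φ is true.
  6 (successors ∅): φ is false.
Detail at 0 (witness):
  At 0: <>((~s -> q) | p) requires (~s -> q) | p at some successor in {0, 6}.
    (~s -> q) | p holds at 0, so <>((~s -> q) | p) is true at 0.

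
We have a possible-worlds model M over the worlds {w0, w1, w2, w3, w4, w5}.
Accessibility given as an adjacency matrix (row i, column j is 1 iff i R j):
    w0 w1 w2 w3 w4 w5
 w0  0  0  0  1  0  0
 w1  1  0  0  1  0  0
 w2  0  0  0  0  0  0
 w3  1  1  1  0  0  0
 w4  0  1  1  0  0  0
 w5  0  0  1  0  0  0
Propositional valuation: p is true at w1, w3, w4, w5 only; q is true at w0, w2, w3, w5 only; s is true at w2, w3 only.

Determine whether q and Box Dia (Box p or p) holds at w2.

Yes

Recall that Box ψ holds at a world iff ψ holds at every accessible world, and Dia ψ holds iff ψ holds at some accessible world.
At w2: q is true, Box Dia (Box p or p) is true, so q and Box Dia (Box p or p) is true.
  At w2: no accessible worlds, so Box Dia (Box p or p) holds vacuously.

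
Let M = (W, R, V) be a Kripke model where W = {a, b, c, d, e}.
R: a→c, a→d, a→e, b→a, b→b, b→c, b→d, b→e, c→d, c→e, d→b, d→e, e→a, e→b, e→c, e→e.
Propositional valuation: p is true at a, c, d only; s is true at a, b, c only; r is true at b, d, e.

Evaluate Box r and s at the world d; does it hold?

No

At d: Box r is true, s is false, so Box r and s is false.
  At d: Box r requires r at every successor {b, e}.
    At b: r is true.
    At e: r is true.
  So Box r is true at d.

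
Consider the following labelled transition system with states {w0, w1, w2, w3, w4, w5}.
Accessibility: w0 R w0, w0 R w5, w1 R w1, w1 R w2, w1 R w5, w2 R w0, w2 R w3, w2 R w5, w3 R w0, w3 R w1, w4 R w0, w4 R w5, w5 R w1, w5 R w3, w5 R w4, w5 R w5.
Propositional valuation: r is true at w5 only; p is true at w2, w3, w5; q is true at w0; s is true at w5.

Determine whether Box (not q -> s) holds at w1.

No

At w1: Box (not q -> s) requires not q -> s at every successor {w1, w2, w5}.
  not q -> s fails at w1, so Box (not q -> s) is false at w1.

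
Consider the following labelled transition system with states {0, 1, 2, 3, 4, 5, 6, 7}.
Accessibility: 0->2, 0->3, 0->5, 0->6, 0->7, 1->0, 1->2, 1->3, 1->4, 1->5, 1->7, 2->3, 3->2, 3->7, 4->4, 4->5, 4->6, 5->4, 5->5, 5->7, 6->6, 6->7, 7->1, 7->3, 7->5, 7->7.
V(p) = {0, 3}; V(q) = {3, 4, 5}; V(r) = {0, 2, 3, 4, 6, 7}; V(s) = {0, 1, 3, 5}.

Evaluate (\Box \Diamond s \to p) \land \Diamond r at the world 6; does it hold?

At 6: \Box \Diamond s \to p is true, \Diamond r is true, so (\Box \Diamond s \to p) \land \Diamond r is true.
  At 6: \Box \Diamond s is false, p is false, so \Box \Diamond s \to p is true.
    At 6: \Box \Diamond s requires \Diamond s at every successor {6, 7}.
      \Diamond s fails at 6, so \Box \Diamond s is false at 6.
  At 6: \Diamond r requires r at some successor in {6, 7}.
    r holds at 6, so \Diamond r is true at 6.

Yes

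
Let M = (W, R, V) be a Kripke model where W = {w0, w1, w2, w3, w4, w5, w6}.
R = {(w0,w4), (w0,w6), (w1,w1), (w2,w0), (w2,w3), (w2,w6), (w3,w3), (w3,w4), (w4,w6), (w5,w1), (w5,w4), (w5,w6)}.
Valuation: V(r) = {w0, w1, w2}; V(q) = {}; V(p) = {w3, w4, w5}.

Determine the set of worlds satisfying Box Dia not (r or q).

Let φ = Box Dia not (r or q). Evaluate φ at each world:
  w0 (successors {w4, w6}): φ is false.
  w1 (successors {w1}): φ is false.
  w2 (successors {w0, w3, w6}): φ is false.
  w3 (successors {w3, w4}): φ is true.
  w4 (successors {w6}): φ is false.
  w5 (successors {w1, w4, w6}): φ is false.
  w6 (successors ∅): φ is true.
For instance, at w4:
  At w4: Box Dia not (r or q) requires Dia not (r or q) at every successor {w6}.
    Dia not (r or q) fails at w6, so Box Dia not (r or q) is false at w4.
      At w6: no accessible worlds, so Dia not (r or q) is false.
Satisfying worlds: {w3, w6}

w3, w6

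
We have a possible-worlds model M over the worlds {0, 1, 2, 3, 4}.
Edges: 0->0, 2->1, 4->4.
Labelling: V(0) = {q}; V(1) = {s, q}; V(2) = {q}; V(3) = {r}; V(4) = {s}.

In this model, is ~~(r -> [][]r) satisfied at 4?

Yes

At 4: ~(r -> [][]r) is false, so ~~(r -> [][]r) is true.
  At 4: r -> [][]r is true, so ~(r -> [][]r) is false.
    At 4: r is false, [][]r is false, so r -> [][]r is true.
      At 4: [][]r requires []r at every successor {4}.
        []r fails at 4, so [][]r is false at 4.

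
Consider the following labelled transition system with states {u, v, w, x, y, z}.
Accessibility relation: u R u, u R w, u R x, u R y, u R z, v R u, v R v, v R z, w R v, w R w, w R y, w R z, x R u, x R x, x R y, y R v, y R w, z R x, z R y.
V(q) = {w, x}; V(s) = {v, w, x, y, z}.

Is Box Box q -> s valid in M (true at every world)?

Let φ = Box Box q -> s. Evaluate φ at each world:
  u (successors {u, w, x, y, z}): φ is true.
  v (successors {u, v, z}): φ is true.
  w (successors {v, w, y, z}): φ is true.
  x (successors {u, x, y}): φ is true.
  y (successors {v, w}): φ is true.
  z (successors {x, y}): φ is true.
For instance, at x:
  At x: Box Box q is false, s is true, so Box Box q -> s is true.
    At x: Box Box q requires Box q at every successor {u, x, y}.
      Box q fails at u, so Box Box q is false at x.

Yes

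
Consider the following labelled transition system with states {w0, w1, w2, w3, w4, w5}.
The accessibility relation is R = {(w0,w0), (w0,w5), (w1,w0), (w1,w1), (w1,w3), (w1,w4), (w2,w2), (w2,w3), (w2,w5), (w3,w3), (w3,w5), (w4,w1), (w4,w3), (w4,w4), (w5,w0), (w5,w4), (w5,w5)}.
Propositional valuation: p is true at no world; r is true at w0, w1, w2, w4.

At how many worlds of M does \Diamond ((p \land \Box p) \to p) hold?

6

Let φ = \Diamond ((p \land \Box p) \to p). Evaluate φ at each world:
  w0 (successors {w0, w5}): φ is true.
  w1 (successors {w0, w1, w3, w4}): φ is true.
  w2 (successors {w2, w3, w5}): φ is true.
  w3 (successors {w3, w5}): φ is true.
  w4 (successors {w1, w3, w4}): φ is true.
  w5 (successors {w0, w4, w5}): φ is true.
For instance, at w1:
  At w1: \Diamond ((p \land \Box p) \to p) requires (p \land \Box p) \to p at some successor in {w0, w1, w3, w4}.
    (p \land \Box p) \to p holds at w0, so \Diamond ((p \land \Box p) \to p) is true at w1.
      At w0: p \land \Box p is false, p is false, so (p \land \Box p) \to p is true.
Satisfying worlds: {w0, w1, w2, w3, w4, w5}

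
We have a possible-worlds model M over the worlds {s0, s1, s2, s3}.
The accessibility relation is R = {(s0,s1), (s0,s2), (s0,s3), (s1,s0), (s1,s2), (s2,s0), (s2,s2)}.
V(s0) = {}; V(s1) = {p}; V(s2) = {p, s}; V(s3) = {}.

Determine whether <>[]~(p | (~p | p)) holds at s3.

No

At s3: no accessible worlds, so <>[]~(p | (~p | p)) is false.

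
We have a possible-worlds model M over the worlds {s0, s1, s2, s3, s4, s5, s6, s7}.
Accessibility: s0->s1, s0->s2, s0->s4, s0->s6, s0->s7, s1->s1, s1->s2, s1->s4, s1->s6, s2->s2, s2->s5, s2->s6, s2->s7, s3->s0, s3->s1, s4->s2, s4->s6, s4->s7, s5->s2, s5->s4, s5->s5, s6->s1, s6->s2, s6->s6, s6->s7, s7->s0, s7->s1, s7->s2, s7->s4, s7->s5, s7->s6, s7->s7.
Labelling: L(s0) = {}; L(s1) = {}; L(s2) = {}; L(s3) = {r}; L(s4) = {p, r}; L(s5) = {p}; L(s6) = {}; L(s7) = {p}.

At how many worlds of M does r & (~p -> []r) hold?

Recall that []ψ holds at a world iff ψ holds at every accessible world, and <>ψ holds iff ψ holds at some accessible world.
Let φ = r & (~p -> []r). Evaluate φ at each world:
  s0 (successors {s1, s2, s4, s6, s7}): φ is false.
  s1 (successors {s1, s2, s4, s6}): φ is false.
  s2 (successors {s2, s5, s6, s7}): φ is false.
  s3 (successors {s0, s1}): φ is false.
  s4 (successors {s2, s6, s7}): φ is true.
  s5 (successors {s2, s4, s5}): φ is false.
  s6 (successors {s1, s2, s6, s7}): φ is false.
  s7 (successors {s0, s1, s2, s4, s5, s6, s7}): φ is false.
For instance, at s2:
  At s2: r is false, ~p -> []r is false, so r & (~p -> []r) is false.
    At s2: ~p is true, []r is false, so ~p -> []r is false.
      At s2: []r requires r at every successor {s2, s5, s6, s7}.
        r fails at s2, so []r is false at s2.
Satisfying worlds: {s4}

1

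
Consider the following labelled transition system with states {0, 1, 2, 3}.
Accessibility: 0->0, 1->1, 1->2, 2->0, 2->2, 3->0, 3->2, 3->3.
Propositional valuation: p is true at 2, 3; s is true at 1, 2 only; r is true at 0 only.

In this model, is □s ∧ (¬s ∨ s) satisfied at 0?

At 0: □s is false, ¬s ∨ s is true, so □s ∧ (¬s ∨ s) is false.
  At 0: □s requires s at every successor {0}.
    s fails at 0, so □s is false at 0.

No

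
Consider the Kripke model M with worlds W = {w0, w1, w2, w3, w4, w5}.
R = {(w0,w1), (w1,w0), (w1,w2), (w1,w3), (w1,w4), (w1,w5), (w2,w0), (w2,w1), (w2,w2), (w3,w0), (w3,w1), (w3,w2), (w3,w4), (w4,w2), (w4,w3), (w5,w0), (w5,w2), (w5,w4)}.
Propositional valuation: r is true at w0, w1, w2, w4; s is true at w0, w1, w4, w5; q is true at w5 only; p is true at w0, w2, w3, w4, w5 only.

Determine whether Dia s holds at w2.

Yes

Recall that Dia ψ holds at a world iff ψ holds at some accessible world.
At w2: Dia s requires s at some successor in {w0, w1, w2}.
  s holds at w0, so Dia s is true at w2.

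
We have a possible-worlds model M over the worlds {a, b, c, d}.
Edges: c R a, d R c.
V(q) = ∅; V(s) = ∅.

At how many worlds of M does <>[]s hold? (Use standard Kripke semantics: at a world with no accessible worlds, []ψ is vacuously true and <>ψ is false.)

1

Let φ = <>[]s. Evaluate φ at each world:
  a (successors ∅): φ is false.
  b (successors ∅): φ is false.
  c (successors {a}): φ is true.
  d (successors {c}): φ is false.
For instance, at d:
  At d: <>[]s requires []s at some successor in {c}.
    At c: []s is false.
  So <>[]s is false at d.
Satisfying worlds: {c}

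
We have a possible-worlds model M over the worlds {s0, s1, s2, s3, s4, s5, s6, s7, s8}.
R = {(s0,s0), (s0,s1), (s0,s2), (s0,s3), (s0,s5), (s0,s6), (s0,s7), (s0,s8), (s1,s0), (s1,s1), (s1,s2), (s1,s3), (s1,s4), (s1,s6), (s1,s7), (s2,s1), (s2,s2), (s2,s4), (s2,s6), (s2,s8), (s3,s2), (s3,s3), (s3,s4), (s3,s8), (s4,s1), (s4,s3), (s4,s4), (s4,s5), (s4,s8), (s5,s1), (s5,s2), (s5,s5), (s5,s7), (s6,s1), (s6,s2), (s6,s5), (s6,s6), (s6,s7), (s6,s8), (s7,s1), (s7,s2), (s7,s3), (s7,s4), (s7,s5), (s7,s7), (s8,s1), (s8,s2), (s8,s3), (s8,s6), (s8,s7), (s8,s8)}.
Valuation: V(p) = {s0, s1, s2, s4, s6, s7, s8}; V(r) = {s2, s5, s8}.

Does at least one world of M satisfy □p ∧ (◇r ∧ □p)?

Let φ = □p ∧ (◇r ∧ □p). Evaluate φ at each world:
  s0 (successors {s0, s1, s2, s3, s5, s6, s7, s8}): φ is false.
  s1 (successors {s0, s1, s2, s3, s4, s6, s7}): φ is false.
  s2 (successors {s1, s2, s4, s6, s8}): φ is true.
  s3 (successors {s2, s3, s4, s8}): φ is false.
  s4 (successors {s1, s3, s4, s5, s8}): φ is false.
  s5 (successors {s1, s2, s5, s7}): φ is false.
  s6 (successors {s1, s2, s5, s6, s7, s8}): φ is false.
  s7 (successors {s1, s2, s3, s4, s5, s7}): φ is false.
  s8 (successors {s1, s2, s3, s6, s7, s8}): φ is false.
Detail at s2 (witness):
  At s2: □p is true, ◇r ∧ □p is true, so □p ∧ (◇r ∧ □p) is true.
    At s2: □p requires p at every successor {s1, s2, s4, s6, s8}.
      At s1: p is true.
      At s2: p is true.
      At s4: p is true.
      At s6: p is true.
      At s8: p is true.
    So □p is true at s2.
    At s2: ◇r is true, □p is true, so ◇r ∧ □p is true.
      At s2: ◇r requires r at some successor in {s1, s2, s4, s6, s8}.
        r holds at s2, so ◇r is true at s2.
      At s2: □p requires p at every successor {s1, s2, s4, s6, s8}.
        At s1: p is true.
        At s2: p is true.
        At s4: p is true.
        At s6: p is true.
        At s8: p is true.
      So □p is true at s2.

Yes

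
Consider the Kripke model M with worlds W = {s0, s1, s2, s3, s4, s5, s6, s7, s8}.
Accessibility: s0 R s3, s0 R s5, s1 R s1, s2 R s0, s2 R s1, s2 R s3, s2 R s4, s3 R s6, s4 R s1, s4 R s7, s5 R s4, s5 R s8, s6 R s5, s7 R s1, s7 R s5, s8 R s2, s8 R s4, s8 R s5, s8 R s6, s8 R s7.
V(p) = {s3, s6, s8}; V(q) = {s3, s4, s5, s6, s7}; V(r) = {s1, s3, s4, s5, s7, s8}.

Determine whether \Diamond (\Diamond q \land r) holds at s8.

Yes

At s8: \Diamond (\Diamond q \land r) requires \Diamond q \land r at some successor in {s2, s4, s5, s6, s7}.
  \Diamond q \land r holds at s4, so \Diamond (\Diamond q \land r) is true at s8.
    At s4: \Diamond q is true, r is true, so \Diamond q \land r is true.
      At s4: \Diamond q requires q at some successor in {s1, s7}.
        q holds at s7, so \Diamond q is true at s4.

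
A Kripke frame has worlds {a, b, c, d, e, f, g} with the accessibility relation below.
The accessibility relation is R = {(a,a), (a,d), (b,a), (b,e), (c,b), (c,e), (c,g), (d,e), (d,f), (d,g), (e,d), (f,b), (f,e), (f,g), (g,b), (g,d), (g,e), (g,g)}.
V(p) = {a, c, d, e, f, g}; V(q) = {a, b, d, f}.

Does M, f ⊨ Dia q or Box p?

Yes

Recall that Box ψ holds at a world iff ψ holds at every accessible world, and Dia ψ holds iff ψ holds at some accessible world.
At f: Dia q is true, Box p is false, so Dia q or Box p is true.
  At f: Dia q requires q at some successor in {b, e, g}.
    q holds at b, so Dia q is true at f.
  At f: Box p requires p at every successor {b, e, g}.
    p fails at b, so Box p is false at f.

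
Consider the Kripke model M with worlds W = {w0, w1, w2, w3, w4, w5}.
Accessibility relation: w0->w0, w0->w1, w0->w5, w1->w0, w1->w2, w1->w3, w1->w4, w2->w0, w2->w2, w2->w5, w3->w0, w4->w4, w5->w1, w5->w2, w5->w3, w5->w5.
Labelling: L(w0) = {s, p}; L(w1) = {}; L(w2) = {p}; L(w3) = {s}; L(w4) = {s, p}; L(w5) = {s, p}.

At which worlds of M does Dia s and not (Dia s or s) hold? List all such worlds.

none

Let φ = Dia s and not (Dia s or s). Evaluate φ at each world:
  w0 (successors {w0, w1, w5}): φ is false.
  w1 (successors {w0, w2, w3, w4}): φ is false.
  w2 (successors {w0, w2, w5}): φ is false.
  w3 (successors {w0}): φ is false.
  w4 (successors {w4}): φ is false.
  w5 (successors {w1, w2, w3, w5}): φ is false.
For instance, at w3:
  At w3: Dia s is true, not (Dia s or s) is false, so Dia s and not (Dia s or s) is false.
    At w3: Dia s requires s at some successor in {w0}.
      s holds at w0, so Dia s is true at w3.
    At w3: Dia s or s is true, so not (Dia s or s) is false.
      At w3: Dia s is true, s is true, so Dia s or s is true.
Satisfying worlds: none.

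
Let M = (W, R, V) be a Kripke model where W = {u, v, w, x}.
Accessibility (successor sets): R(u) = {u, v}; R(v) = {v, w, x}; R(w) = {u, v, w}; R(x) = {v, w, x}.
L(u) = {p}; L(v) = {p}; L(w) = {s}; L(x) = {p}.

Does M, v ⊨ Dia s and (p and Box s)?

No

At v: Dia s is true, p and Box s is false, so Dia s and (p and Box s) is false.
  At v: Dia s requires s at some successor in {v, w, x}.
    s holds at w, so Dia s is true at v.
  At v: p is true, Box s is false, so p and Box s is false.
    At v: Box s requires s at every successor {v, w, x}.
      s fails at v, so Box s is false at v.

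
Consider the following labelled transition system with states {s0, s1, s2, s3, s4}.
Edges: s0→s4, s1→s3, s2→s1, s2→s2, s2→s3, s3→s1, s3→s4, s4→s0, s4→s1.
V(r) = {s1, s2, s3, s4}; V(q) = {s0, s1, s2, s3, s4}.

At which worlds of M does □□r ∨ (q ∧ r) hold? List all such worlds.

Let φ = □□r ∨ (q ∧ r). Evaluate φ at each world:
  s0 (successors {s4}): φ is false.
  s1 (successors {s3}): φ is true.
  s2 (successors {s1, s2, s3}): φ is true.
  s3 (successors {s1, s4}): φ is true.
  s4 (successors {s0, s1}): φ is true.
For instance, at s4:
  At s4: □□r is true, q ∧ r is true, so □□r ∨ (q ∧ r) is true.
    At s4: □□r requires □r at every successor {s0, s1}.
      At s0: □r is true.
      At s1: □r is true.
    So □□r is true at s4.
Satisfying worlds: {s1, s2, s3, s4}

s1, s2, s3, s4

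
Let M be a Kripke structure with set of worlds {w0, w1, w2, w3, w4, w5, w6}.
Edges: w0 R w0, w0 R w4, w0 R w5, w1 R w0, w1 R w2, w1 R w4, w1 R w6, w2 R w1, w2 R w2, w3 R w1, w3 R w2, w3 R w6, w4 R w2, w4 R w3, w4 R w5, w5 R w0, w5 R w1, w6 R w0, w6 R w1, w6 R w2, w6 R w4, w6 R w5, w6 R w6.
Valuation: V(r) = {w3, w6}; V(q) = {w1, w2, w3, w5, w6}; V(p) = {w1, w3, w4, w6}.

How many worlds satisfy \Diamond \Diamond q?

7

Recall that \Diamond ψ holds at a world iff ψ holds at some accessible world.
Let φ = \Diamond \Diamond q. Evaluate φ at each world:
  w0 (successors {w0, w4, w5}): φ is true.
  w1 (successors {w0, w2, w4, w6}): φ is true.
  w2 (successors {w1, w2}): φ is true.
  w3 (successors {w1, w2, w6}): φ is true.
  w4 (successors {w2, w3, w5}): φ is true.
  w5 (successors {w0, w1}): φ is true.
  w6 (successors {w0, w1, w2, w4, w5, w6}): φ is true.
For instance, at w4:
  At w4: \Diamond \Diamond q requires \Diamond q at some successor in {w2, w3, w5}.
    \Diamond q holds at w2, so \Diamond \Diamond q is true at w4.
      At w2: \Diamond q requires q at some successor in {w1, w2}.
        q holds at w1, so \Diamond q is true at w2.
Satisfying worlds: {w0, w1, w2, w3, w4, w5, w6}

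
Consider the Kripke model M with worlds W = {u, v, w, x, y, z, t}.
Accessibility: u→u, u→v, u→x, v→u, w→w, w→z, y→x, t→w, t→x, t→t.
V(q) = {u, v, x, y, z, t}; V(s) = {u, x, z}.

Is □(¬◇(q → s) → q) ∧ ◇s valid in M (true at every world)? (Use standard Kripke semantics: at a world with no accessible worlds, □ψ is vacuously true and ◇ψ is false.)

Recall that □ψ holds at a world iff ψ holds at every accessible world, and ◇ψ holds iff ψ holds at some accessible world.
Let φ = □(¬◇(q → s) → q) ∧ ◇s. Evaluate φ at each world:
  u (successors {u, v, x}): φ is true.
  v (successors {u}): φ is true.
  w (successors {w, z}): φ is true.
  x (successors ∅): φ is false.
  y (successors {x}): φ is true.
  z (successors ∅): φ is false.
  t (successors {w, x, t}): φ is true.
Detail at x (counterexample):
  At x: □(¬◇(q → s) → q) is true, ◇s is false, so □(¬◇(q → s) → q) ∧ ◇s is false.
    At x: no accessible worlds, so □(¬◇(q → s) → q) holds vacuously.
    At x: no accessible worlds, so ◇s is false.

No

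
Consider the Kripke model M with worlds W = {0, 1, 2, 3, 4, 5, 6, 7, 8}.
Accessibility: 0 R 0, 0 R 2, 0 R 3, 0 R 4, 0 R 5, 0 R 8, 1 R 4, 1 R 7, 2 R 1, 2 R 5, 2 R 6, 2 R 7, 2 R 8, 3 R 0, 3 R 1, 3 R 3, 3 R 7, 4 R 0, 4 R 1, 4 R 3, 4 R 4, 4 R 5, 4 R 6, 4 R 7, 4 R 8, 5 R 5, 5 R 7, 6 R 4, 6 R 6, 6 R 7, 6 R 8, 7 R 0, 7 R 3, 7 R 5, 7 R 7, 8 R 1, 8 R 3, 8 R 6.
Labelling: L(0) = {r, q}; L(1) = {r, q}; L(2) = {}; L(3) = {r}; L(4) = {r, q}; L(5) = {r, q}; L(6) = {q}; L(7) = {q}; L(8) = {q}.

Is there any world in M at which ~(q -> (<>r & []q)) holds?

Let φ = ~(q -> (<>r & []q)). Evaluate φ at each world:
  0 (successors {0, 2, 3, 4, 5, 8}): φ is true.
  1 (successors {4, 7}): φ is false.
  2 (successors {1, 5, 6, 7, 8}): φ is false.
  3 (successors {0, 1, 3, 7}): φ is false.
  4 (successors {0, 1, 3, 4, 5, 6, 7, 8}): φ is true.
  5 (successors {5, 7}): φ is false.
  6 (successors {4, 6, 7, 8}): φ is false.
  7 (successors {0, 3, 5, 7}): φ is true.
  8 (successors {1, 3, 6}): φ is true.
Detail at 0 (witness):
  At 0: q -> (<>r & []q) is false, so ~(q -> (<>r & []q)) is true.
    At 0: q is true, <>r & []q is false, so q -> (<>r & []q) is false.
      At 0: <>r is true, []q is false, so <>r & []q is false.

Yes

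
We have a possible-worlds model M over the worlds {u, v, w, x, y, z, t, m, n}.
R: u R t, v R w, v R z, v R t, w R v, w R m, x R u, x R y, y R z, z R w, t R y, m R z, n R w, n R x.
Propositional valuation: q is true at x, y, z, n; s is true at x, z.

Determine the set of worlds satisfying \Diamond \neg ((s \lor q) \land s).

u, v, w, x, z, t, n

Let φ = \Diamond \neg ((s \lor q) \land s). Evaluate φ at each world:
  u (successors {t}): φ is true.
  v (successors {w, z, t}): φ is true.
  w (successors {v, m}): φ is true.
  x (successors {u, y}): φ is true.
  y (successors {z}): φ is false.
  z (successors {w}): φ is true.
  t (successors {y}): φ is true.
  m (successors {z}): φ is false.
  n (successors {w, x}): φ is true.
For instance, at n:
  At n: \Diamond \neg ((s \lor q) \land s) requires \neg ((s \lor q) \land s) at some successor in {w, x}.
    \neg ((s \lor q) \land s) holds at w, so \Diamond \neg ((s \lor q) \land s) is true at n.
Satisfying worlds: {u, v, w, x, z, t, n}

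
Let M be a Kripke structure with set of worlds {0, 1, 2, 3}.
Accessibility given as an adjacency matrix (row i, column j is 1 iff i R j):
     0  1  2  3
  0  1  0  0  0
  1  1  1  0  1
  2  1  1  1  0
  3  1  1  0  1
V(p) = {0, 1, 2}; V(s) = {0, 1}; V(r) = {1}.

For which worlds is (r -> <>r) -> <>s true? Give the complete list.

0, 1, 2, 3

Recall that <>ψ holds at a world iff ψ holds at some accessible world.
Let φ = (r -> <>r) -> <>s. Evaluate φ at each world:
  0 (successors {0}): φ is true.
  1 (successors {0, 1, 3}): φ is true.
  2 (successors {0, 1, 2}): φ is true.
  3 (successors {0, 1, 3}): φ is true.
For instance, at 1:
  At 1: r -> <>r is true, <>s is true, so (r -> <>r) -> <>s is true.
    At 1: r is true, <>r is true, so r -> <>r is true.
      At 1: <>r requires r at some successor in {0, 1, 3}.
        r holds at 1, so <>r is true at 1.
    At 1: <>s requires s at some successor in {0, 1, 3}.
      s holds at 0, so <>s is true at 1.
Satisfying worlds: {0, 1, 2, 3}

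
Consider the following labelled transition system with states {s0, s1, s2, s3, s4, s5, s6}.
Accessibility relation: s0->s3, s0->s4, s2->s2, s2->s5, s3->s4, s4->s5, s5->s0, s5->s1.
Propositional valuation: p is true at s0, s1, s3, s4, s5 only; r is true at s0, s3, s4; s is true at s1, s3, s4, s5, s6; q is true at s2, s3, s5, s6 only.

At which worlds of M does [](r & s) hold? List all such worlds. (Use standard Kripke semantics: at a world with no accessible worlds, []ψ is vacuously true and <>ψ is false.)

s0, s1, s3, s6

Let φ = [](r & s). Evaluate φ at each world:
  s0 (successors {s3, s4}): φ is true.
  s1 (successors ∅): φ is true.
  s2 (successors {s2, s5}): φ is false.
  s3 (successors {s4}): φ is true.
  s4 (successors {s5}): φ is false.
  s5 (successors {s0, s1}): φ is false.
  s6 (successors ∅): φ is true.
For instance, at s2:
  At s2: [](r & s) requires r & s at every successor {s2, s5}.
    r & s fails at s2, so [](r & s) is false at s2.
Satisfying worlds: {s0, s1, s3, s6}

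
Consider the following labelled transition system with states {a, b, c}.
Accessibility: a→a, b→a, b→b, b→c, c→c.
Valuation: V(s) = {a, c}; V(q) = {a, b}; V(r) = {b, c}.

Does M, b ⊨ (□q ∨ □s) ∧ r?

No

Recall that □ψ holds at a world iff ψ holds at every accessible world, and ◇ψ holds iff ψ holds at some accessible world.
At b: □q ∨ □s is false, r is true, so (□q ∨ □s) ∧ r is false.
  At b: □q is false, □s is false, so □q ∨ □s is false.
    At b: □q requires q at every successor {a, b, c}.
      q fails at c, so □q is false at b.
    At b: □s requires s at every successor {a, b, c}.
      s fails at b, so □s is false at b.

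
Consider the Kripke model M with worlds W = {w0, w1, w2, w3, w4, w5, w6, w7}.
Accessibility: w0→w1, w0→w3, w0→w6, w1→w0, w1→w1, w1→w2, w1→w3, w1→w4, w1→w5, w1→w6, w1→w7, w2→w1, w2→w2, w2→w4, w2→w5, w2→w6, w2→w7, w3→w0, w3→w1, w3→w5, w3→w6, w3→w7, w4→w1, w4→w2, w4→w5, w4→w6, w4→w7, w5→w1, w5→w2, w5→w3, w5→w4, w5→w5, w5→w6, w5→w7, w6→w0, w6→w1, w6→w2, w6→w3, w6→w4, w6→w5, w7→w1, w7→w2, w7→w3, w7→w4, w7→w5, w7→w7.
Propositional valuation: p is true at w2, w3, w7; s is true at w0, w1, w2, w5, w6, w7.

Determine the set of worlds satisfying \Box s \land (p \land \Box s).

w3

Let φ = \Box s \land (p \land \Box s). Evaluate φ at each world:
  w0 (successors {w1, w3, w6}): φ is false.
  w1 (successors {w0, w1, w2, w3, w4, w5, w6, w7}): φ is false.
  w2 (successors {w1, w2, w4, w5, w6, w7}): φ is false.
  w3 (successors {w0, w1, w5, w6, w7}): φ is true.
  w4 (successors {w1, w2, w5, w6, w7}): φ is false.
  w5 (successors {w1, w2, w3, w4, w5, w6, w7}): φ is false.
  w6 (successors {w0, w1, w2, w3, w4, w5}): φ is false.
  w7 (successors {w1, w2, w3, w4, w5, w7}): φ is false.
For instance, at w2:
  At w2: \Box s is false, p \land \Box s is false, so \Box s \land (p \land \Box s) is false.
    At w2: \Box s requires s at every successor {w1, w2, w4, w5, w6, w7}.
      s fails at w4, so \Box s is false at w2.
    At w2: p is true, \Box s is false, so p \land \Box s is false.
      At w2: \Box s requires s at every successor {w1, w2, w4, w5, w6, w7}.
        s fails at w4, so \Box s is false at w2.
Satisfying worlds: {w3}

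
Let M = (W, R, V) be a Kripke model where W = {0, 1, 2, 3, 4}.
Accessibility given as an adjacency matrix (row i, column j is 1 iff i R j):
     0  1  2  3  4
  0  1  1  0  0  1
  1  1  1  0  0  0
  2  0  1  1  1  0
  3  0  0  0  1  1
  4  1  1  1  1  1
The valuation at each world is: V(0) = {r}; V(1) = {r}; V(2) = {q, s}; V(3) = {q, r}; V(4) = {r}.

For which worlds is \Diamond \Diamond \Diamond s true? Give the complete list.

0, 1, 2, 3, 4

Recall that \Diamond ψ holds at a world iff ψ holds at some accessible world.
Let φ = \Diamond \Diamond \Diamond s. Evaluate φ at each world:
  0 (successors {0, 1, 4}): φ is true.
  1 (successors {0, 1}): φ is true.
  2 (successors {1, 2, 3}): φ is true.
  3 (successors {3, 4}): φ is true.
  4 (successors {0, 1, 2, 3, 4}): φ is true.
For instance, at 0:
  At 0: \Diamond \Diamond \Diamond s requires \Diamond \Diamond s at some successor in {0, 1, 4}.
    \Diamond \Diamond s holds at 0, so \Diamond \Diamond \Diamond s is true at 0.
      At 0: \Diamond \Diamond s requires \Diamond s at some successor in {0, 1, 4}.
        \Diamond s holds at 4, so \Diamond \Diamond s is true at 0.
Satisfying worlds: {0, 1, 2, 3, 4}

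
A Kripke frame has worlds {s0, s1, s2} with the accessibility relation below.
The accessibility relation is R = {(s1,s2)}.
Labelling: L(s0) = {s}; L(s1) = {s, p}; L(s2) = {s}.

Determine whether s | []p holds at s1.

At s1: s is true, []p is false, so s | []p is true.
  At s1: []p requires p at every successor {s2}.
    p fails at s2, so []p is false at s1.

Yes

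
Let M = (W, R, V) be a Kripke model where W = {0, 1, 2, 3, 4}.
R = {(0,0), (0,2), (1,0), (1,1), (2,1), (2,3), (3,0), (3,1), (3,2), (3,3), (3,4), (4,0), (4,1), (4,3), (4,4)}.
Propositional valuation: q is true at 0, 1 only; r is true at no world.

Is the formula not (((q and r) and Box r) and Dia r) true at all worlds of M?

Let φ = not (((q and r) and Box r) and Dia r). Evaluate φ at each world:
  0 (successors {0, 2}): φ is true.
  1 (successors {0, 1}): φ is true.
  2 (successors {1, 3}): φ is true.
  3 (successors {0, 1, 2, 3, 4}): φ is true.
  4 (successors {0, 1, 3, 4}): φ is true.
For instance, at 4:
  At 4: ((q and r) and Box r) and Dia r is false, so not (((q and r) and Box r) and Dia r) is true.
    At 4: (q and r) and Box r is false, Dia r is false, so ((q and r) and Box r) and Dia r is false.
      At 4: q and r is false, Box r is false, so (q and r) and Box r is false.
      At 4: Dia r requires r at some successor in {0, 1, 3, 4}.
        At 0: r is false.
        At 1: r is false.
        At 3: r is false.
        At 4: r is false.
      So Dia r is false at 4.

Yes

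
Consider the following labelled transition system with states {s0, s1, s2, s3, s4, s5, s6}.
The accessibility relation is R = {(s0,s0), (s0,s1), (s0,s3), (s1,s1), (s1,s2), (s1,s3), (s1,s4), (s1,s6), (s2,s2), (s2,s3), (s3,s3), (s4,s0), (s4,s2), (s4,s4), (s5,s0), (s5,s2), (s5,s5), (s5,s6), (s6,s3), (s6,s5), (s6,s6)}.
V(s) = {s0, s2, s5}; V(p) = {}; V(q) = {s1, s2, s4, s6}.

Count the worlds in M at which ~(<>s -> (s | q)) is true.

0

Recall that <>ψ holds at a world iff ψ holds at some accessible world.
Let φ = ~(<>s -> (s | q)). Evaluate φ at each world:
  s0 (successors {s0, s1, s3}): φ is false.
  s1 (successors {s1, s2, s3, s4, s6}): φ is false.
  s2 (successors {s2, s3}): φ is false.
  s3 (successors {s3}): φ is false.
  s4 (successors {s0, s2, s4}): φ is false.
  s5 (successors {s0, s2, s5, s6}): φ is false.
  s6 (successors {s3, s5, s6}): φ is false.
For instance, at s5:
  At s5: <>s -> (s | q) is true, so ~(<>s -> (s | q)) is false.
    At s5: <>s is true, s | q is true, so <>s -> (s | q) is true.
      At s5: <>s requires s at some successor in {s0, s2, s5, s6}.
        s holds at s0, so <>s is true at s5.
Satisfying worlds: none.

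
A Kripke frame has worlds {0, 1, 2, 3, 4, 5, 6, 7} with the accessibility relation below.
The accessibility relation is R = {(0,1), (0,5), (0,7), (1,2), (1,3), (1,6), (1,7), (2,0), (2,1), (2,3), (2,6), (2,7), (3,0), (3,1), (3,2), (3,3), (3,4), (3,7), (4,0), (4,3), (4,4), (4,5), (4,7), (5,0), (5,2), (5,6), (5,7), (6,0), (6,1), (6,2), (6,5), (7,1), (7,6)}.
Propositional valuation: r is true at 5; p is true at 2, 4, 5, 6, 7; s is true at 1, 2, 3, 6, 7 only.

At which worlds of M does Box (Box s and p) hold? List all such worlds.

Recall that Box ψ holds at a world iff ψ holds at every accessible world, and Dia ψ holds iff ψ holds at some accessible world.
Let φ = Box (Box s and p). Evaluate φ at each world:
  0 (successors {1, 5, 7}): φ is false.
  1 (successors {2, 3, 6, 7}): φ is false.
  2 (successors {0, 1, 3, 6, 7}): φ is false.
  3 (successors {0, 1, 2, 3, 4, 7}): φ is false.
  4 (successors {0, 3, 4, 5, 7}): φ is false.
  5 (successors {0, 2, 6, 7}): φ is false.
  6 (successors {0, 1, 2, 5}): φ is false.
  7 (successors {1, 6}): φ is false.
For instance, at 3:
  At 3: Box (Box s and p) requires Box s and p at every successor {0, 1, 2, 3, 4, 7}.
    Box s and p fails at 0, so Box (Box s and p) is false at 3.
      At 0: Box s is false, p is false, so Box s and p is false.
Satisfying worlds: none.

none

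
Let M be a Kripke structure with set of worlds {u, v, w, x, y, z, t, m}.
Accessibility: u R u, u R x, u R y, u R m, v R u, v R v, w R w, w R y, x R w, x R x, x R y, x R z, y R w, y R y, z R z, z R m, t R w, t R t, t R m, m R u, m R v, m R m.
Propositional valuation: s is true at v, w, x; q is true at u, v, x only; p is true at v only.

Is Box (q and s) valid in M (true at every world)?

No

Let φ = Box (q and s). Evaluate φ at each world:
  u (successors {u, x, y, m}): φ is false.
  v (successors {u, v}): φ is false.
  w (successors {w, y}): φ is false.
  x (successors {w, x, y, z}): φ is false.
  y (successors {w, y}): φ is false.
  z (successors {z, m}): φ is false.
  t (successors {w, t, m}): φ is false.
  m (successors {u, v, m}): φ is false.
Detail at u (counterexample):
  At u: Box (q and s) requires q and s at every successor {u, x, y, m}.
    q and s fails at u, so Box (q and s) is false at u.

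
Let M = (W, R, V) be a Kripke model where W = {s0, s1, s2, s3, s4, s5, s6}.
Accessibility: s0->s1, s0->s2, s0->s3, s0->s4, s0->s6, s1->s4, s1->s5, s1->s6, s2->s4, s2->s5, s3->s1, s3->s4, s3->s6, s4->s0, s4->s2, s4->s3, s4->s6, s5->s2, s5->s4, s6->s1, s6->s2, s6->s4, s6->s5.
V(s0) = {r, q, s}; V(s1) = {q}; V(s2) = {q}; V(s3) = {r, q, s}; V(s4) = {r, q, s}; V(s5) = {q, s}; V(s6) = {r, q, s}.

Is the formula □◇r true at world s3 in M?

At s3: □◇r requires ◇r at every successor {s1, s4, s6}.
    At s1: ◇r requires r at some successor in {s4, s5, s6}.
      r holds at s4, so ◇r is true at s1.
    At s4: ◇r requires r at some successor in {s0, s2, s3, s6}.
      r holds at s0, so ◇r is true at s4.
    At s6: ◇r requires r at some successor in {s1, s2, s4, s5}.
      r holds at s4, so ◇r is true at s6.
So □◇r is true at s3.

Yes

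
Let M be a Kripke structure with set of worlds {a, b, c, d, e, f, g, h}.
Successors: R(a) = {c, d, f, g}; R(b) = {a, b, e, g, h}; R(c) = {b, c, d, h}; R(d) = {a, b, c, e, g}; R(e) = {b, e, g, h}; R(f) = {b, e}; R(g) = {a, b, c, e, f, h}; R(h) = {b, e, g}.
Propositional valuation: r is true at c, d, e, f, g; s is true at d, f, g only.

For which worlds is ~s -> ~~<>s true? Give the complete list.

Recall that <>ψ holds at a world iff ψ holds at some accessible world.
Let φ = ~s -> ~~<>s. Evaluate φ at each world:
  a (successors {c, d, f, g}): φ is true.
  b (successors {a, b, e, g, h}): φ is true.
  c (successors {b, c, d, h}): φ is true.
  d (successors {a, b, c, e, g}): φ is true.
  e (successors {b, e, g, h}): φ is true.
  f (successors {b, e}): φ is true.
  g (successors {a, b, c, e, f, h}): φ is true.
  h (successors {b, e, g}): φ is true.
For instance, at h:
  At h: ~s is true, ~~<>s is true, so ~s -> ~~<>s is true.
    At h: ~<>s is false, so ~~<>s is true.
      At h: <>s is true, so ~<>s is false.
Satisfying worlds: {a, b, c, d, e, f, g, h}

a, b, c, d, e, f, g, h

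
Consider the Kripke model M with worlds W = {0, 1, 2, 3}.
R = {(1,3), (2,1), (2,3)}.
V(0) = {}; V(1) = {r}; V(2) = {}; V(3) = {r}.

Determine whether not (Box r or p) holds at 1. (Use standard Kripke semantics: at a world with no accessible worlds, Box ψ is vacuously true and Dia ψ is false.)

No

At 1: Box r or p is true, so not (Box r or p) is false.
  At 1: Box r is true, p is false, so Box r or p is true.
    At 1: Box r requires r at every successor {3}.
      At 3: r is true.
    So Box r is true at 1.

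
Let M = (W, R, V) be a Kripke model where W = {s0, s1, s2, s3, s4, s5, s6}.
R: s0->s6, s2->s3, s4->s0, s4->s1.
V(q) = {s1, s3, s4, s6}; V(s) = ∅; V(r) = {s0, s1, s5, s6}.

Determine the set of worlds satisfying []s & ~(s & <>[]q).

s1, s3, s5, s6

Recall that []ψ holds at a world iff ψ holds at every accessible world, and <>ψ holds iff ψ holds at some accessible world.
Let φ = []s & ~(s & <>[]q). Evaluate φ at each world:
  s0 (successors {s6}): φ is false.
  s1 (successors ∅): φ is true.
  s2 (successors {s3}): φ is false.
  s3 (successors ∅): φ is true.
  s4 (successors {s0, s1}): φ is false.
  s5 (successors ∅): φ is true.
  s6 (successors ∅): φ is true.
For instance, at s2:
  At s2: []s is false, ~(s & <>[]q) is true, so []s & ~(s & <>[]q) is false.
    At s2: []s requires s at every successor {s3}.
      s fails at s3, so []s is false at s2.
    At s2: s & <>[]q is false, so ~(s & <>[]q) is true.
      At s2: s is false, <>[]q is true, so s & <>[]q is false.
Satisfying worlds: {s1, s3, s5, s6}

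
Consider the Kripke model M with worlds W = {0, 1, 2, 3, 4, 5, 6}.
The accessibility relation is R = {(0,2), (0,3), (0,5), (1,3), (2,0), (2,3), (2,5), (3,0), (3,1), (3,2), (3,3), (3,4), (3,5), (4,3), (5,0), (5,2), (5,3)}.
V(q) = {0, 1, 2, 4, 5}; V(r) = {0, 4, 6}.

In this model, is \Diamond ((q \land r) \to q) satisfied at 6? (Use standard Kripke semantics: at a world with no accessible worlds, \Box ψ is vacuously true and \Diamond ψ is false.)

At 6: no accessible worlds, so \Diamond ((q \land r) \to q) is false.

No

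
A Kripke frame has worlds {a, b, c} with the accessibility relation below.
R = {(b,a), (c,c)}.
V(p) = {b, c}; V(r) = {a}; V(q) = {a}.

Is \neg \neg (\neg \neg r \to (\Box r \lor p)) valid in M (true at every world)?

Yes

Let φ = \neg \neg (\neg \neg r \to (\Box r \lor p)). Evaluate φ at each world:
  a (successors ∅): φ is true.
  b (successors {a}): φ is true.
  c (successors {c}): φ is true.
For instance, at c:
  At c: \neg (\neg \neg r \to (\Box r \lor p)) is false, so \neg \neg (\neg \neg r \to (\Box r \lor p)) is true.
    At c: \neg \neg r \to (\Box r \lor p) is true, so \neg (\neg \neg r \to (\Box r \lor p)) is false.
      At c: \neg \neg r is false, \Box r \lor p is true, so \neg \neg r \to (\Box r \lor p) is true.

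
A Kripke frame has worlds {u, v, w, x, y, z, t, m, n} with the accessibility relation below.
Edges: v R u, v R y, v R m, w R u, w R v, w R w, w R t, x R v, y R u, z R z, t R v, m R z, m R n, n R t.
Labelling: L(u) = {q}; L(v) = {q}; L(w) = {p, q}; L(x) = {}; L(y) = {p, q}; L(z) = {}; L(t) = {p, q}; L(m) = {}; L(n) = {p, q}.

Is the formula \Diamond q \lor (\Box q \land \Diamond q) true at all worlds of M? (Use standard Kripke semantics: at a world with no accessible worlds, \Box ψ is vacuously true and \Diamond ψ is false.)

No

Let φ = \Diamond q \lor (\Box q \land \Diamond q). Evaluate φ at each world:
  u (successors ∅): φ is false.
  v (successors {u, y, m}): φ is true.
  w (successors {u, v, w, t}): φ is true.
  x (successors {v}): φ is true.
  y (successors {u}): φ is true.
  z (successors {z}): φ is false.
  t (successors {v}): φ is true.
  m (successors {z, n}): φ is true.
  n (successors {t}): φ is true.
Detail at u (counterexample):
  At u: \Diamond q is false, \Box q \land \Diamond q is false, so \Diamond q \lor (\Box q \land \Diamond q) is false.
    At u: no accessible worlds, so \Diamond q is false.
    At u: \Box q is true, \Diamond q is false, so \Box q \land \Diamond q is false.
      At u: no accessible worlds, so \Box q holds vacuously.
      At u: no accessible worlds, so \Diamond q is false.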